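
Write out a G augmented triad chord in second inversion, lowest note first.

D♯ – G – B

G augmented triad = G–B–D♯; second inversion → fifth (D♯) lowest.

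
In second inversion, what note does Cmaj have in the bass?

G

Cmaj in root position is C–E–G.
Second inversion places the fifth in the bass, which is G.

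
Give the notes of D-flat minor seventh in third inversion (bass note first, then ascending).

In root position, D-flat minor seventh is D-flat–F-flat–A-flat–C-flat.
Third inversion puts the seventh (C-flat) in the bass.

C-flat – D-flat – F-flat – A-flat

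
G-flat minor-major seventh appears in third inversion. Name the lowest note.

F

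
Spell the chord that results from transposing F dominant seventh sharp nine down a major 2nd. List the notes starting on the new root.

E-flat – G – B-flat – D-flat – F-sharp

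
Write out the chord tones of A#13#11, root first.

A# – C## – E# – G# – B# – D## – F##

A#13#11 is a dominant thirteenth sharp eleven built on A#.
root → A#
3rd (major 3rd) → C##
5th (perfect 5th) → E#
7th (minor 7th) → G#
9th (major 9th) → B#
11th (augmented 11th) → D##
13th (major 13th) → F##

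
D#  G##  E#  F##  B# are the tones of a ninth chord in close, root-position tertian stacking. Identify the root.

Arranged so that each adjacent pair is a third by letter name: E# – G## – B# – D# – F##.
The bottom of that stack, E#, is the root (this is E# dominant ninth).

E#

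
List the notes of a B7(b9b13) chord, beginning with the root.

B – D♯ – F♯ – A – C – G

B7(b9b13): dominant seventh flat nine flat thirteen on B.
Root: B
Major 3rd (3rd): D♯
Perfect 5th (5th): F♯
Minor 7th (7th): A
Minor 9th (9th): C
Minor 13th (13th): G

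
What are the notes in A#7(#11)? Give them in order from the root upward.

A♯ – C𝄪 – E♯ – G♯ – D𝄪

A#7(#11): dominant seventh sharp eleven on A♯.
Root: A♯
Major 3rd (3rd): C𝄪
Perfect 5th (5th): E♯
Minor 7th (7th): G♯
Augmented 11th (11th): D𝄪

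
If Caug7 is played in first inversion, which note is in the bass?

E

Caug7 in root position is C–E–G♯–B♭.
First inversion places the third in the bass, which is E.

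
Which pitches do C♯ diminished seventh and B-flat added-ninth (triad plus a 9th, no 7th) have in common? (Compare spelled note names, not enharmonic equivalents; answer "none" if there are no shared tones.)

B-flat

C♯ diminished seventh: C-sharp E G B-flat
B-flat added-ninth: B-flat D F C
Common to both → B-flat.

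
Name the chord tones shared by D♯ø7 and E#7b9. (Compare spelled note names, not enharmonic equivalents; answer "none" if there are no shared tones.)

D♯ø7: D# F# A C#
E#7b9: E# G## B# D# F#
Common to both → D#, F#.

D#, F#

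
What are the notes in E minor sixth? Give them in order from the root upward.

E, G, B, C♯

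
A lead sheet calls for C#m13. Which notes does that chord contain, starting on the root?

C# E G# B D# F# A#

Root C#, quality minor thirteenth:
root → C#
3rd (minor 3rd) → E
5th (perfect 5th) → G#
7th (minor 7th) → B
9th (major 9th) → D#
11th (perfect 11th) → F#
13th (major 13th) → A#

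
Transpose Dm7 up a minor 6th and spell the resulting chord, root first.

Bb, Db, F, Ab

A minor 6th up from D is Bb, so the new chord is Bb minor seventh.
Bb — root
Db — minor 3rd
F — perfect 5th
Ab — minor 7th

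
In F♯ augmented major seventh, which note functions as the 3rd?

F♯ augmented major seventh is built on F-sharp; its 3rd is a major 3rd above the root.
A third above F uses the letter A, and the major 3rd above F-sharp is A-sharp.

A-sharp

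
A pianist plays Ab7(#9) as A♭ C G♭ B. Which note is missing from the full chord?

Ab7(#9) = A♭, C, E♭, G♭, B. The voicing lacks the 5th (perfect 5th), E♭.

E♭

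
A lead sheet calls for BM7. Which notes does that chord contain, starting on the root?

B, D#, F#, A#

Root B, quality major seventh:
- root: B
- major 3rd: D#
- perfect 5th: F#
- major 7th: A#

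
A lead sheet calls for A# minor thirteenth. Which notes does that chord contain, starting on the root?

A# minor thirteenth is a minor thirteenth built on A#.
Root: A#
Minor 3rd (3rd): C#
Perfect 5th (5th): E#
Minor 7th (7th): G#
Major 9th (9th): B#
Perfect 11th (11th): D#
Major 13th (13th): F##

A# – C# – E# – G# – B# – D# – F##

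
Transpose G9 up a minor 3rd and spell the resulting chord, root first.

A minor 3rd up from G is B♭, so the new chord is B♭ dominant ninth.
root → B♭
3rd (major 3rd) → D
5th (perfect 5th) → F
7th (minor 7th) → A♭
9th (major 9th) → C

B♭, D, F, A♭, C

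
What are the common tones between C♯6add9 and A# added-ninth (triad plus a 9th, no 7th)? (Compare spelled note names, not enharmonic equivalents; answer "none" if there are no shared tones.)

E# A#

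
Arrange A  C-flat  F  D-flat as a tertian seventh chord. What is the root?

Arranged so that each adjacent pair is a third by letter name: D-flat – F – A – C-flat.
The bottom of that stack, D-flat, is the root (this is D-flat augmented seventh).

D-flat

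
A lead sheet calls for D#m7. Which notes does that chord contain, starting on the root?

D# F# A# C#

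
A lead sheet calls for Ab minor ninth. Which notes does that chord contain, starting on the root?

Ab  Cb  Eb  Gb  Bb

Ab minor ninth is a minor ninth built on Ab.
Root: Ab
Minor 3rd (3rd): Cb
Perfect 5th (5th): Eb
Minor 7th (7th): Gb
Major 9th (9th): Bb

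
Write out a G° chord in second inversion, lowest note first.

Db G Bb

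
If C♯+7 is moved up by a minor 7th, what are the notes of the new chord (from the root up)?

B  D♯  F𝄪  A

C♯ up a minor 7th → B. New chord: B augmented seventh.
root → B
3rd (major 3rd) → D♯
5th (augmented 5th) → F𝄪
7th (minor 7th) → A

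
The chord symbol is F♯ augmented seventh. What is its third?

F♯ augmented seventh is built on F#; its 3rd is a major 3rd above the root.
A third above F uses the letter A, and the major 3rd above F# is A#.

A#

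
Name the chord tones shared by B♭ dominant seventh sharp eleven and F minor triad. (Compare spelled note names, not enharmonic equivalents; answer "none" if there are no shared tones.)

F – A-flat

B♭ dominant seventh sharp eleven: B-flat D F A-flat E
F minor triad: F A-flat C
Common to both → F, A-flat.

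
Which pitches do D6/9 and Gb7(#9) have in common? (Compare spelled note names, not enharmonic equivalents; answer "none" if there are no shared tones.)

D6/9 = D, F#, A, B, E.
Gb7(#9) = Gb, Bb, Db, Fb, A.
Shared: A.

A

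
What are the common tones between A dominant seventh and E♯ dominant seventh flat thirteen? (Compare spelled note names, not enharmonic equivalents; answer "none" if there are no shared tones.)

C-sharp

A dominant seventh: A C-sharp E G
E♯ dominant seventh flat thirteen: E-sharp G-double-sharp B-sharp D-sharp C-sharp
Common to both → C-sharp.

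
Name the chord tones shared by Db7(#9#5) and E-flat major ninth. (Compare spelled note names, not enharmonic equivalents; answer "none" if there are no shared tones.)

F

Db7(#9#5): Db F A Cb E
E-flat major ninth: Eb G Bb D F
Common to both → F.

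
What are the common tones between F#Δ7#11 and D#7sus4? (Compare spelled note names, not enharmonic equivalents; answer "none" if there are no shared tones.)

A#  C#

F#Δ7#11 = F#, A#, C#, E#, B#.
D#7sus4 = D#, G#, A#, C#.
Shared: A#, C#.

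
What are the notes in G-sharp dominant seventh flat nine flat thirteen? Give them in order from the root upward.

G#, B#, D#, F#, A, E

Root G#, quality dominant seventh flat nine flat thirteen:
- root: G#
- major 3rd: B#
- perfect 5th: D#
- minor 7th: F#
- minor 9th: A
- minor 13th: E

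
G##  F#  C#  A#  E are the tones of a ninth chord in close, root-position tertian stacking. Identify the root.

F#

Stacking in thirds gives F# – A# – C# – E – G##, so F# is the root — F# dominant seventh sharp nine.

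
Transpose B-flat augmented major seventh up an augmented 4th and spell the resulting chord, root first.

An augmented 4th up from Bb is E, so the new chord is E augmented major seventh.
E — root
G# — major 3rd
B# — augmented 5th
D# — major 7th

E – G# – B# – D#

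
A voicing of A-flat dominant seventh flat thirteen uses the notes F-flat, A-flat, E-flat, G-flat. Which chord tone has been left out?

C

The full A-flat dominant seventh flat thirteen chord is A-flat, C, E-flat, G-flat, F-flat.
Comparing with the voicing, the major 3rd (3rd) — C — is absent.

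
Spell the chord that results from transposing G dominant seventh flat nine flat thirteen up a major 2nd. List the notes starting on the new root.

A, C-sharp, E, G, B-flat, F

Transposed root: G → A (major 2nd up). So we spell A dominant seventh flat nine flat thirteen:
root → A
3rd (major 3rd) → C-sharp
5th (perfect 5th) → E
7th (minor 7th) → G
9th (minor 9th) → B-flat
13th (minor 13th) → F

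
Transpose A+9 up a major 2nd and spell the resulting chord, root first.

B D# F## A C#

A up a major 2nd → B. New chord: B dominant ninth sharp five.
root → B
3rd (major 3rd) → D#
5th (augmented 5th) → F##
7th (minor 7th) → A
9th (major 9th) → C#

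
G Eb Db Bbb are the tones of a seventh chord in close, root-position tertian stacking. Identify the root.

Stacking in thirds gives Eb – G – Bbb – Db, so Eb is the root — Eb dominant seventh flat five.

Eb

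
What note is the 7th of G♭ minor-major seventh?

F

Root of G♭ minor-major seventh = Gb. The 7th is a major 7th: Gb up a major 7th → F.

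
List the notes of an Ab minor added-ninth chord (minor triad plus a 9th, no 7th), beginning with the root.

Root Ab, quality minor added-ninth:
root → Ab
3rd (minor 3rd) → Cb
5th (perfect 5th) → Eb
9th (major 9th) → Bb

Ab Cb Eb Bb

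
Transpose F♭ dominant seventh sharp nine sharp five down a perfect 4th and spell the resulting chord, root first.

Cb Eb G Bbb D

Fb down a perfect 4th → Cb. New chord: Cb dominant seventh sharp nine sharp five.
root → Cb
3rd (major 3rd) → Eb
5th (augmented 5th) → G
7th (minor 7th) → Bbb
9th (augmented 9th) → D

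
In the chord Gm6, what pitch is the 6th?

Root of Gm6 = G. The 6th is a major 6th: G up a major 6th → E.

E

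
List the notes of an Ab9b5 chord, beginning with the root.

Ab9b5: dominant ninth flat five on Ab.
Root: Ab
Major 3rd (3rd): C
Diminished 5th (5th): Ebb
Minor 7th (7th): Gb
Major 9th (9th): Bb

Ab  C  Ebb  Gb  Bb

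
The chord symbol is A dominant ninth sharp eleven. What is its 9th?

B

A dominant ninth sharp eleven is built on A; its 9th is a major 9th above the root.
A second above A uses the letter B, and the major 9th above A is B.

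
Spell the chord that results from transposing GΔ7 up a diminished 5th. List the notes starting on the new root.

D♭  F  A♭  C

Transposed root: G → D♭ (diminished 5th up). So we spell D♭ major seventh:
Root: D♭
Major 3rd (3rd): F
Perfect 5th (5th): A♭
Major 7th (7th): C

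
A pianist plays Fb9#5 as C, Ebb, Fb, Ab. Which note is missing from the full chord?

The full Fb9#5 chord is Fb, Ab, C, Ebb, Gb.
Comparing with the voicing, the major 9th (9th) — Gb — is absent.

Gb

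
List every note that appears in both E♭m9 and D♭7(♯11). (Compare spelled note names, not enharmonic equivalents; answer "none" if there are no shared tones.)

E♭m9: Eb Gb Bb Db F
D♭7(♯11): Db F Ab Cb G
Common to both → Db, F.

Db  F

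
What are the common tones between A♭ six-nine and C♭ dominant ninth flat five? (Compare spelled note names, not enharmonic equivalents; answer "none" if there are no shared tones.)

E-flat

A♭ six-nine = A-flat, C, E-flat, F, B-flat.
C♭ dominant ninth flat five = C-flat, E-flat, G-double-flat, B-double-flat, D-flat.
Shared: E-flat.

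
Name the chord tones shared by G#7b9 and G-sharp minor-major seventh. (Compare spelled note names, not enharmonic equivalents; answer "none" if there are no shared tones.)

G# – D#

G#7b9 = G#, B#, D#, F#, A.
G-sharp minor-major seventh = G#, B, D#, F##.
Shared: G#, D#.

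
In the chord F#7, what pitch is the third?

A♯

Root of F#7 = F♯. The 3rd is a major 3rd: F♯ up a major 3rd → A♯.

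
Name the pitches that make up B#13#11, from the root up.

B# – D## – F## – A# – C## – E## – G##

B#13#11 is a dominant thirteenth sharp eleven built on B#.
B# — root
D## — major 3rd
F## — perfect 5th
A# — minor 7th
C## — major 9th
E## — augmented 11th
G## — major 13th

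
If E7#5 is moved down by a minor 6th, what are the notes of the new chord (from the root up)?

G♯ – B♯ – D𝄪 – F♯

A minor 6th down from E is G♯, so the new chord is G♯ augmented seventh.
- root: G♯
- major 3rd: B♯
- augmented 5th: D𝄪
- minor 7th: F♯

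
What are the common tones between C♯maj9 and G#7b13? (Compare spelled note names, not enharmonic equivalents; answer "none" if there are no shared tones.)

G#  B#  D#

C♯maj9: C# E# G# B# D#
G#7b13: G# B# D# F# E
Common to both → G#, B#, D#.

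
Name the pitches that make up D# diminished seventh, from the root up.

D# diminished seventh is a diminished seventh built on D#.
root → D#
3rd (minor 3rd) → F#
5th (diminished 5th) → A
7th (diminished 7th) → C

D#, F#, A, C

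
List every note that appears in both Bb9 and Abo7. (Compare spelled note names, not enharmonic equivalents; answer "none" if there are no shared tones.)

Bb9: B♭ D F A♭ C
Abo7: A♭ C♭ E𝄫 G𝄫
Common to both → A♭.

A♭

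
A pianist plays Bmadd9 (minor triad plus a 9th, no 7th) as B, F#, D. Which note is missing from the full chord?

The full Bmadd9 chord is B, D, F#, C#.
Comparing with the voicing, the major 9th (9th) — C# — is absent.

C#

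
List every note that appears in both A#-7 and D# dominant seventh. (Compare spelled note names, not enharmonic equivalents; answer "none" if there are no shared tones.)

A#-7 = A#, C#, E#, G#.
D# dominant seventh = D#, F##, A#, C#.
Shared: A#, C#.

A#, C#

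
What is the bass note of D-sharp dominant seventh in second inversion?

A-sharp

D-sharp dominant seventh = D-sharp–F-double-sharp–A-sharp–C-sharp. Second inversion → fifth in the bass = A-sharp.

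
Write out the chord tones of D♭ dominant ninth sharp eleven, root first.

D♭ dominant ninth sharp eleven: dominant ninth sharp eleven on Db.
root → Db
3rd (major 3rd) → F
5th (perfect 5th) → Ab
7th (minor 7th) → Cb
9th (major 9th) → Eb
11th (augmented 11th) → G

Db – F – Ab – Cb – Eb – G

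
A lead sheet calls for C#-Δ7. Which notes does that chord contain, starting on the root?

C#-Δ7 is a minor-major seventh built on C#.
C# — root
E — minor 3rd
G# — perfect 5th
B# — major 7th

C# E G# B#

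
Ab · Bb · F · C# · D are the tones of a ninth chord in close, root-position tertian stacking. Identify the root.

Bb

Stacking in thirds gives Bb – D – F – Ab – C#, so Bb is the root — Bb dominant seventh sharp nine.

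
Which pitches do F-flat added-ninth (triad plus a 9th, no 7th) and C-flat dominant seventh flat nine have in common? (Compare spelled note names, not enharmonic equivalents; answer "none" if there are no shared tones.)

C-flat, G-flat

F-flat added-ninth: F-flat A-flat C-flat G-flat
C-flat dominant seventh flat nine: C-flat E-flat G-flat B-double-flat D-double-flat
Common to both → C-flat, G-flat.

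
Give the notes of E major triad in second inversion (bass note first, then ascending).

B, E, G-sharp

E major triad = E–G-sharp–B; second inversion → fifth (B) lowest.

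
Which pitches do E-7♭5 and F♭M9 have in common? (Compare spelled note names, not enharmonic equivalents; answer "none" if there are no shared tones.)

none

E-7♭5: E G Bb D
F♭M9: Fb Ab Cb Eb Gb
Common to both → none.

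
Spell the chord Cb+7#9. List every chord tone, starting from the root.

Cb+7#9 is a dominant seventh sharp nine sharp five built on Cb.
- root: Cb
- major 3rd: Eb
- augmented 5th: G
- minor 7th: Bbb
- augmented 9th: D

Cb  Eb  G  Bbb  D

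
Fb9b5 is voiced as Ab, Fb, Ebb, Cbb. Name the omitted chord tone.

Fb9b5 = Fb, Ab, Cbb, Ebb, Gb. The voicing lacks the 9th (major 9th), Gb.

Gb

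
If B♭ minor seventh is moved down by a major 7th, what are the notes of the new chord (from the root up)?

A major 7th down from B-flat is C-flat, so the new chord is C-flat minor seventh.
root → C-flat
3rd (minor 3rd) → E-double-flat
5th (perfect 5th) → G-flat
7th (minor 7th) → B-double-flat

C-flat E-double-flat G-flat B-double-flat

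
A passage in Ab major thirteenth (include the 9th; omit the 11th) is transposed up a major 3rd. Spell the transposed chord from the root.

C – E – G – B – D – A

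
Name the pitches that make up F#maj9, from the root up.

F#maj9 is a major ninth built on F♯.
- root: F♯
- major 3rd: A♯
- perfect 5th: C♯
- major 7th: E♯
- major 9th: G♯

F♯  A♯  C♯  E♯  G♯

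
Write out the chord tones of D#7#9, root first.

Root D♯, quality dominant seventh sharp nine:
root → D♯
3rd (major 3rd) → F𝄪
5th (perfect 5th) → A♯
7th (minor 7th) → C♯
9th (augmented 9th) → E𝄪

D♯, F𝄪, A♯, C♯, E𝄪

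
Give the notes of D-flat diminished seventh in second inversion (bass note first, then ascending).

In root position, D-flat diminished seventh is Db–Fb–Abb–Cbb.
Second inversion puts the fifth (Abb) in the bass.

Abb – Cbb – Db – Fb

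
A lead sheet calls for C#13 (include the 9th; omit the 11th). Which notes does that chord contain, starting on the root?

C#13: dominant thirteenth on C#.
Root: C#
Major 3rd (3rd): E#
Perfect 5th (5th): G#
Minor 7th (7th): B
Major 9th (9th): D#
Major 13th (13th): A#

C#, E#, G#, B, D#, A#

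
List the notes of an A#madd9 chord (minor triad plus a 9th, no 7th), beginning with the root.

A#madd9 is a minor added-ninth built on A#.
- root: A#
- minor 3rd: C#
- perfect 5th: E#
- major 9th: B#

A# C# E# B#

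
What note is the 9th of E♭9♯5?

Root of E♭9♯5 = Eb. The 9th is a major 9th: Eb up a major 9th → F.

F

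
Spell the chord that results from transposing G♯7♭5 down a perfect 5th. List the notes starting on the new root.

C#, E#, G, B

G# down a perfect 5th → C#. New chord: C# dominant seventh flat five.
root → C#
3rd (major 3rd) → E#
5th (diminished 5th) → G
7th (minor 7th) → B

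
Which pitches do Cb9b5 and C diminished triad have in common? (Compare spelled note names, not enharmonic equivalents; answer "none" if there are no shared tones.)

Eb

Cb9b5: Cb Eb Gbb Bbb Db
C diminished triad: C Eb Gb
Common to both → Eb.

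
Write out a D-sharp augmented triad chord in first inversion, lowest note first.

In root position, D-sharp augmented triad is D♯–F𝄪–A𝄪.
First inversion puts the third (F𝄪) in the bass.

F𝄪  A𝄪  D♯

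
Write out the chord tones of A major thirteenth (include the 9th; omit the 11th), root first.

A major thirteenth: major thirteenth on A.
root → A
3rd (major 3rd) → C♯
5th (perfect 5th) → E
7th (major 7th) → G♯
9th (major 9th) → B
13th (major 13th) → F♯

A – C♯ – E – G♯ – B – F♯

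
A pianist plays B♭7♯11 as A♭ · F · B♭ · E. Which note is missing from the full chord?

D

The full B♭7♯11 chord is B♭, D, F, A♭, E.
Comparing with the voicing, the major 3rd (3rd) — D — is absent.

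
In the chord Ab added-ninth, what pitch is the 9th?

Bb

Ab added-ninth is built on Ab; its 9th is a major 9th above the root.
A second above A uses the letter B, and the major 9th above Ab is Bb.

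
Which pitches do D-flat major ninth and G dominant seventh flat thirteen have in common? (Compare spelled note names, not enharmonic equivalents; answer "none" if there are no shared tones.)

F, E-flat

D-flat major ninth: D-flat F A-flat C E-flat
G dominant seventh flat thirteen: G B D F E-flat
Common to both → F, E-flat.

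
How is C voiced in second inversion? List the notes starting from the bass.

C = C–E–G; second inversion → fifth (G) lowest.

G C E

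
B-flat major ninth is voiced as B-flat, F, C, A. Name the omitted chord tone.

B-flat major ninth = B-flat, D, F, A, C. The voicing lacks the 3rd (major 3rd), D.

D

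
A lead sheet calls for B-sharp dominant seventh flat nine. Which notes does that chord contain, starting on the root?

B#, D##, F##, A#, C#

B-sharp dominant seventh flat nine is a dominant seventh flat nine built on B#.
root → B#
3rd (major 3rd) → D##
5th (perfect 5th) → F##
7th (minor 7th) → A#
9th (minor 9th) → C#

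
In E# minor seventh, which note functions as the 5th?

B-sharp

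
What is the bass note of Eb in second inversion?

B♭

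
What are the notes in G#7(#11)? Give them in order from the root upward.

G# – B# – D# – F# – C##

G#7(#11): dominant seventh sharp eleven on G#.
Root: G#
Major 3rd (3rd): B#
Perfect 5th (5th): D#
Minor 7th (7th): F#
Augmented 11th (11th): C##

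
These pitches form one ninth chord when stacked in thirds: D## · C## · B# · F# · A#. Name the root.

Stacking in thirds gives B# – D## – F# – A# – C##, so B# is the root — B# dominant ninth flat five.

B#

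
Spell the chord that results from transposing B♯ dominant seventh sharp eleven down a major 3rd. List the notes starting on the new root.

G-sharp, B-sharp, D-sharp, F-sharp, C-double-sharp

A major 3rd down from B-sharp is G-sharp, so the new chord is G-sharp dominant seventh sharp eleven.
G-sharp — root
B-sharp — major 3rd
D-sharp — perfect 5th
F-sharp — minor 7th
C-double-sharp — augmented 11th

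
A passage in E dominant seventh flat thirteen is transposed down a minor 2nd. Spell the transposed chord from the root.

E down a minor 2nd → D#. New chord: D# dominant seventh flat thirteen.
Root: D#
Major 3rd (3rd): F##
Perfect 5th (5th): A#
Minor 7th (7th): C#
Minor 13th (13th): B

D#  F##  A#  C#  B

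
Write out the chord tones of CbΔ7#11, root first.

CbΔ7#11: major seventh sharp eleven on Cb.
Cb — root
Eb — major 3rd
Gb — perfect 5th
Bb — major 7th
F — augmented 11th

Cb Eb Gb Bb F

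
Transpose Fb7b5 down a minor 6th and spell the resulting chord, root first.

A♭, C, E𝄫, G♭

Transposed root: F♭ → A♭ (minor 6th down). So we spell A♭ dominant seventh flat five:
- root: A♭
- major 3rd: C
- diminished 5th: E𝄫
- minor 7th: G♭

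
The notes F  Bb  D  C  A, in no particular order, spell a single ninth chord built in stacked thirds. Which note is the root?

Stacking in thirds gives Bb – D – F – A – C, so Bb is the root — Bb major ninth.

Bb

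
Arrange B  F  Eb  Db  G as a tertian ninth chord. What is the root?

Stacking in thirds gives Eb – G – B – Db – F, so Eb is the root — Eb dominant ninth sharp five.

Eb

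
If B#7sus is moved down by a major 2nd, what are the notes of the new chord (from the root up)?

A#, D#, E#, G#

A major 2nd down from B# is A#, so the new chord is A# dominant seventh suspended fourth.
A# — root
D# — perfect 4th
E# — perfect 5th
G# — minor 7th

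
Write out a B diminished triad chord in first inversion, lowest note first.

In root position, B diminished triad is B–D–F.
First inversion puts the third (D) in the bass.

D  F  B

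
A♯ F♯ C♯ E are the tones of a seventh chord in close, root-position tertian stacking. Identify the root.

Arranged so that each adjacent pair is a third by letter name: F♯ – A♯ – C♯ – E.
The bottom of that stack, F♯, is the root (this is F♯ dominant seventh).

F♯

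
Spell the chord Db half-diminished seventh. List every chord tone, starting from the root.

Root Db, quality half-diminished seventh:
root → Db
3rd (minor 3rd) → Fb
5th (diminished 5th) → Abb
7th (minor 7th) → Cb

Db, Fb, Abb, Cb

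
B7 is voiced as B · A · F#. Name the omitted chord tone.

D#

The full B7 chord is B, D#, F#, A.
Comparing with the voicing, the major 3rd (3rd) — D# — is absent.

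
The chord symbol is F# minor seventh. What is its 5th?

C-sharp

F# minor seventh is built on F-sharp; its 5th is a perfect 5th above the root.
A fifth above F uses the letter C, and the perfect 5th above F-sharp is C-sharp.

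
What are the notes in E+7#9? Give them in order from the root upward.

E, G♯, B♯, D, F𝄪

Root E, quality dominant seventh sharp nine sharp five:
root → E
3rd (major 3rd) → G♯
5th (augmented 5th) → B♯
7th (minor 7th) → D
9th (augmented 9th) → F𝄪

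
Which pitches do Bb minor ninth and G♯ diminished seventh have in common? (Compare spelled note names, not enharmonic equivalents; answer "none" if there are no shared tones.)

Bb minor ninth: B-flat D-flat F A-flat C
G♯ diminished seventh: G-sharp B D F
Common to both → F.

F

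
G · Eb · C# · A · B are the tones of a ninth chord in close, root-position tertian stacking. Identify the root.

Arranged so that each adjacent pair is a third by letter name: A – C# – Eb – G – B.
The bottom of that stack, A, is the root (this is A dominant ninth flat five).

A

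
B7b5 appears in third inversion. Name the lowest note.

B7b5 = B–D#–F–A. Third inversion → seventh in the bass = A.

A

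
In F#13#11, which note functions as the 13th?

D#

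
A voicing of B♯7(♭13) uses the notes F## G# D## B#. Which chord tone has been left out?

A#

B♯7(♭13) = B#, D##, F##, A#, G#. The voicing lacks the 7th (minor 7th), A#.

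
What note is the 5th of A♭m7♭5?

A♭m7♭5 is built on A♭; its 5th is a diminished 5th above the root.
A fifth above A uses the letter E, and the diminished 5th above A♭ is E𝄫.

E𝄫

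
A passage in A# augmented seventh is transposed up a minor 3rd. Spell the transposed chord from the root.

A# up a minor 3rd → C#. New chord: C# augmented seventh.
C# — root
E# — major 3rd
G## — augmented 5th
B — minor 7th

C#, E#, G##, B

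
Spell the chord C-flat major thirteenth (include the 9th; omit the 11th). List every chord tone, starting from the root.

C-flat major thirteenth: major thirteenth on C-flat.
root → C-flat
3rd (major 3rd) → E-flat
5th (perfect 5th) → G-flat
7th (major 7th) → B-flat
9th (major 9th) → D-flat
13th (major 13th) → A-flat

C-flat, E-flat, G-flat, B-flat, D-flat, A-flat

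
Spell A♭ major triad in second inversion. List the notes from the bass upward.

E♭, A♭, C

A♭ major triad = A♭–C–E♭; second inversion → fifth (E♭) lowest.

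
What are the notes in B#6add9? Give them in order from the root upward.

B#, D##, F##, G##, C##

B#6add9 is a six-nine built on B#.
Root: B#
Major 3rd (3rd): D##
Perfect 5th (5th): F##
Major 6th (6th): G##
Major 9th (9th): C##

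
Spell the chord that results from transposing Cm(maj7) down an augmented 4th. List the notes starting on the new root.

Gb, Bbb, Db, F

An augmented 4th down from C is Gb, so the new chord is Gb minor-major seventh.
Root: Gb
Minor 3rd (3rd): Bbb
Perfect 5th (5th): Db
Major 7th (7th): F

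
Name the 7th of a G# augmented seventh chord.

F#

Root of G# augmented seventh = G#. The 7th is a minor 7th: G# up a minor 7th → F#.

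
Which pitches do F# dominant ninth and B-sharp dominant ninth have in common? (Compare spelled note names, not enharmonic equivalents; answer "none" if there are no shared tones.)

F# dominant ninth = F-sharp, A-sharp, C-sharp, E, G-sharp.
B-sharp dominant ninth = B-sharp, D-double-sharp, F-double-sharp, A-sharp, C-double-sharp.
Shared: A-sharp.

A-sharp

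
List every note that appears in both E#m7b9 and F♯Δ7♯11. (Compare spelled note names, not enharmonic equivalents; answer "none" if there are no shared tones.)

E#m7b9: E♯ G♯ B♯ D♯ F♯
F♯Δ7♯11: F♯ A♯ C♯ E♯ B♯
Common to both → E♯, B♯, F♯.

E♯ – B♯ – F♯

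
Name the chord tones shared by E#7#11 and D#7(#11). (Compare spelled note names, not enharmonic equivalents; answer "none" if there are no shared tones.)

G##  D#

E#7#11: E# G## B# D# A##
D#7(#11): D# F## A# C# G##
Common to both → G##, D#.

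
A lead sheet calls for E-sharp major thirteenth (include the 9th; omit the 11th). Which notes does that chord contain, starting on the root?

E-sharp – G-double-sharp – B-sharp – D-double-sharp – F-double-sharp – C-double-sharp

Root E-sharp, quality major thirteenth:
root → E-sharp
3rd (major 3rd) → G-double-sharp
5th (perfect 5th) → B-sharp
7th (major 7th) → D-double-sharp
9th (major 9th) → F-double-sharp
13th (major 13th) → C-double-sharp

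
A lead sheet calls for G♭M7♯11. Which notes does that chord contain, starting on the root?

Gb  Bb  Db  F  C

G♭M7♯11: major seventh sharp eleven on Gb.
- root: Gb
- major 3rd: Bb
- perfect 5th: Db
- major 7th: F
- augmented 11th: C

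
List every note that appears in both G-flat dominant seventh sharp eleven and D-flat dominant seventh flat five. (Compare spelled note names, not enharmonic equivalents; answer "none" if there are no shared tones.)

D-flat

G-flat dominant seventh sharp eleven = G-flat, B-flat, D-flat, F-flat, C.
D-flat dominant seventh flat five = D-flat, F, A-double-flat, C-flat.
Shared: D-flat.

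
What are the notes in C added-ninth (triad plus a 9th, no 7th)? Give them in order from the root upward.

C, E, G, D

C added-ninth: added-ninth on C.
C — root
E — major 3rd
G — perfect 5th
D — major 9th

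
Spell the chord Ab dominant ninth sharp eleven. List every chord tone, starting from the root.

Ab C Eb Gb Bb D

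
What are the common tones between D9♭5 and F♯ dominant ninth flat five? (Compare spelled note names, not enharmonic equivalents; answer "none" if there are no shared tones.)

D9♭5: D F♯ A♭ C E
F♯ dominant ninth flat five: F♯ A♯ C E G♯
Common to both → F♯, C, E.

F♯  C  E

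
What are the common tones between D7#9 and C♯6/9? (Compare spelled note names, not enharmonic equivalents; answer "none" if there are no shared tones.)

E#

D7#9 = D, F#, A, C, E#.
C♯6/9 = C#, E#, G#, A#, D#.
Shared: E#.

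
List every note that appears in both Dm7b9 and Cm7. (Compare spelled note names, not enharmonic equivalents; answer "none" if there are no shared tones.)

Dm7b9: D F A C Eb
Cm7: C Eb G Bb
Common to both → C, Eb.

C Eb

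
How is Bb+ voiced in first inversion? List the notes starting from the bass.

D  F♯  B♭

In root position, Bb+ is B♭–D–F♯.
First inversion puts the third (D) in the bass.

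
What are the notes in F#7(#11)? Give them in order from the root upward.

F#7(#11) is a dominant seventh sharp eleven built on F♯.
F♯ — root
A♯ — major 3rd
C♯ — perfect 5th
E — minor 7th
B♯ — augmented 11th

F♯, A♯, C♯, E, B♯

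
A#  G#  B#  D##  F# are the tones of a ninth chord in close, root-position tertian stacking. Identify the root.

Arranged so that each adjacent pair is a third by letter name: G# – B# – D## – F# – A#.
The bottom of that stack, G#, is the root (this is G# dominant ninth sharp five).

G#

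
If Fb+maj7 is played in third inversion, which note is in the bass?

E♭

Fb+maj7 in root position is F♭–A♭–C–E♭.
Third inversion places the seventh in the bass, which is E♭.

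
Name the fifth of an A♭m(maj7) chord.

Eb

A♭m(maj7) is built on Ab; its 5th is a perfect 5th above the root.
A fifth above A uses the letter E, and the perfect 5th above Ab is Eb.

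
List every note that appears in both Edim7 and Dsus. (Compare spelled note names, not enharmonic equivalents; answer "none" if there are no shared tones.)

G

Edim7 = E, G, Bb, Db.
Dsus = D, G, A.
Shared: G.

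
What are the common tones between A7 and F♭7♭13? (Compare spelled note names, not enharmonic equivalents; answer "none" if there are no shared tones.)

none

A7: A C# E G
F♭7♭13: Fb Ab Cb Ebb Dbb
Common to both → none.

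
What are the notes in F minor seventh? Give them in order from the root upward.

Root F, quality minor seventh:
F — root
A♭ — minor 3rd
C — perfect 5th
E♭ — minor 7th

F A♭ C E♭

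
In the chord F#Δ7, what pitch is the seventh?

F#Δ7 is built on F#; its 7th is a major 7th above the root.
A seventh above F uses the letter E, and the major 7th above F# is E#.

E#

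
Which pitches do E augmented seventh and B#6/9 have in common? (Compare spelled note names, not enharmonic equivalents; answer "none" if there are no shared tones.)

E augmented seventh = E, G♯, B♯, D.
B#6/9 = B♯, D𝄪, F𝄪, G𝄪, C𝄪.
Shared: B♯.

B♯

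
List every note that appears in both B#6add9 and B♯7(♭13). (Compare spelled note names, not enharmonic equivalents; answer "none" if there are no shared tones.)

B#, D##, F##

B#6add9: B# D## F## G## C##
B♯7(♭13): B# D## F## A# G#
Common to both → B#, D##, F##.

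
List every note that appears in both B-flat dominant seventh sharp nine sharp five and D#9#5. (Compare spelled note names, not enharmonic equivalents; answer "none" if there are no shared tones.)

C♯

B-flat dominant seventh sharp nine sharp five = B♭, D, F♯, A♭, C♯.
D#9#5 = D♯, F𝄪, A𝄪, C♯, E♯.
Shared: C♯.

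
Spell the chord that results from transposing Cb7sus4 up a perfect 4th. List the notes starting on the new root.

Fb Bbb Cb Ebb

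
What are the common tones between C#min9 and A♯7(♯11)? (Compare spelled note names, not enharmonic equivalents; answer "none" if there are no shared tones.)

G♯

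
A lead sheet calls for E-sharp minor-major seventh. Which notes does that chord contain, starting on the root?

E# – G# – B# – D##

E-sharp minor-major seventh is a minor-major seventh built on E#.
- root: E#
- minor 3rd: G#
- perfect 5th: B#
- major 7th: D##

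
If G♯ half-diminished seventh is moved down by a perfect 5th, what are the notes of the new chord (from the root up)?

C-sharp E G B

Transposed root: G-sharp → C-sharp (perfect 5th down). So we spell C-sharp half-diminished seventh:
Root: C-sharp
Minor 3rd (3rd): E
Diminished 5th (5th): G
Minor 7th (7th): B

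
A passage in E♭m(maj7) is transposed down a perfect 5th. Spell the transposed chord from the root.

A♭ – C♭ – E♭ – G

E♭ down a perfect 5th → A♭. New chord: A♭ minor-major seventh.
A♭ — root
C♭ — minor 3rd
E♭ — perfect 5th
G — major 7th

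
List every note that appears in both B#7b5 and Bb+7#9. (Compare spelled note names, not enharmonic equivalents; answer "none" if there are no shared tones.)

B#7b5 = B#, D##, F#, A#.
Bb+7#9 = Bb, D, F#, Ab, C#.
Shared: F#.

F#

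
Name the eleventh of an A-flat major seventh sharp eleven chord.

Root of A-flat major seventh sharp eleven = Ab. The 11th is an augmented 11th: Ab up an augmented 11th → D.

D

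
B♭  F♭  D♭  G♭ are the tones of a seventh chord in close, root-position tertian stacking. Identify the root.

G♭

Arranged so that each adjacent pair is a third by letter name: G♭ – B♭ – D♭ – F♭.
The bottom of that stack, G♭, is the root (this is G♭ dominant seventh).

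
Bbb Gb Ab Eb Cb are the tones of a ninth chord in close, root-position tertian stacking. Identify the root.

Ab

Stacking in thirds gives Ab – Cb – Eb – Gb – Bbb, so Ab is the root — Ab minor seventh flat nine.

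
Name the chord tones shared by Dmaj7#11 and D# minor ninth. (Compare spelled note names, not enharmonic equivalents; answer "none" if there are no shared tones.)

F# – C#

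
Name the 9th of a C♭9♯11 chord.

Root of C♭9♯11 = Cb. The 9th is a major 9th: Cb up a major 9th → Db.

Db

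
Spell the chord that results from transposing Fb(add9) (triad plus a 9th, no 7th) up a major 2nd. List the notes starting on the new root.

Transposed root: Fb → Gb (major 2nd up). So we spell Gb added-ninth:
root → Gb
3rd (major 3rd) → Bb
5th (perfect 5th) → Db
9th (major 9th) → Ab

Gb – Bb – Db – Ab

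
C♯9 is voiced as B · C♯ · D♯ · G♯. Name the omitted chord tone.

The full C♯9 chord is C♯, E♯, G♯, B, D♯.
Comparing with the voicing, the major 3rd (3rd) — E♯ — is absent.

E♯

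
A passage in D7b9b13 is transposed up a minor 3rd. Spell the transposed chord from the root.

D up a minor 3rd → F. New chord: F dominant seventh flat nine flat thirteen.
Root: F
Major 3rd (3rd): A
Perfect 5th (5th): C
Minor 7th (7th): Eb
Minor 9th (9th): Gb
Minor 13th (13th): Db

F A C Eb Gb Db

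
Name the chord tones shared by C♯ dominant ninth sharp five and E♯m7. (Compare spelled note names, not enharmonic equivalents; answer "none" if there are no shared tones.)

E#, D#

C♯ dominant ninth sharp five: C# E# G## B D#
E♯m7: E# G# B# D#
Common to both → E#, D#.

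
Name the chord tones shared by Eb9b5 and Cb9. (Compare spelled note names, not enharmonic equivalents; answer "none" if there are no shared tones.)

Eb Bbb Db

Eb9b5: Eb G Bbb Db F
Cb9: Cb Eb Gb Bbb Db
Common to both → Eb, Bbb, Db.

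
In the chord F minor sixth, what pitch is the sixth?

D

F minor sixth is built on F; its 6th is a major 6th above the root.
A sixth above F uses the letter D, and the major 6th above F is D.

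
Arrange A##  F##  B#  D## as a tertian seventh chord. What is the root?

B#

Arranged so that each adjacent pair is a third by letter name: B# – D## – F## – A##.
The bottom of that stack, B#, is the root (this is B# major seventh).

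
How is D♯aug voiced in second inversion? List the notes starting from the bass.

In root position, D♯aug is D♯–F𝄪–A𝄪.
Second inversion puts the fifth (A𝄪) in the bass.

A𝄪 – D♯ – F𝄪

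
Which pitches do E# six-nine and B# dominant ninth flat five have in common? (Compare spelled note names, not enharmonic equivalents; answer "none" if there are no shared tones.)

E# six-nine = E#, G##, B#, C##, F##.
B# dominant ninth flat five = B#, D##, F#, A#, C##.
Shared: B#, C##.

B#  C##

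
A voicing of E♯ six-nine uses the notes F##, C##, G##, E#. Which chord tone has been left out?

B#

E♯ six-nine = E#, G##, B#, C##, F##. The voicing lacks the 5th (perfect 5th), B#.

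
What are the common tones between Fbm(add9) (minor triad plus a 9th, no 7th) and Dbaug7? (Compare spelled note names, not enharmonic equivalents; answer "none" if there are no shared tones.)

Fbm(add9): Fb Abb Cb Gb
Dbaug7: Db F A Cb
Common to both → Cb.

Cb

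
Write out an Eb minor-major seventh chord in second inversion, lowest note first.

Bb, D, Eb, Gb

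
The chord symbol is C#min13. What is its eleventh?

Root of C#min13 = C#. The 11th is a perfect 11th: C# up a perfect 11th → F#.

F#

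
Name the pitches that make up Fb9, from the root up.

Fb Ab Cb Ebb Gb

Fb9 is a dominant ninth built on Fb.
root → Fb
3rd (major 3rd) → Ab
5th (perfect 5th) → Cb
7th (minor 7th) → Ebb
9th (major 9th) → Gb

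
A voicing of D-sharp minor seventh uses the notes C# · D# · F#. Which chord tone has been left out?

The full D-sharp minor seventh chord is D#, F#, A#, C#.
Comparing with the voicing, the perfect 5th (5th) — A# — is absent.

A#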